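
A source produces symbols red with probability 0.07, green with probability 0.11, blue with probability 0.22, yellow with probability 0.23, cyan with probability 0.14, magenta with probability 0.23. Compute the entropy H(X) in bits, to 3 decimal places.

H = −Σ pᵢ log₂ pᵢ.
−0.07·log₂(0.07) = 0.2686
−0.11·log₂(0.11) = 0.3503
−0.22·log₂(0.22) = 0.4806
−0.23·log₂(0.23) = 0.4877
−0.14·log₂(0.14) = 0.3971
−0.23·log₂(0.23) = 0.4877
Sum ≈ 2.4719 → 2.472 bits.

2.472 bits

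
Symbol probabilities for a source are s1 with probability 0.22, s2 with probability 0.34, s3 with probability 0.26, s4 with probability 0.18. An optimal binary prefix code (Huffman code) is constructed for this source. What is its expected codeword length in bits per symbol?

2 bits/symbol

Repeatedly combine the two least-probable nodes; the expected code length is the sum of the merged weights.
merge 9/50 + 11/50 → 2/5
merge 13/50 + 17/50 → 3/5
merge 2/5 + 3/5 → 1
L = 2/5 + 3/5 + 1 = 2 bits/symbol.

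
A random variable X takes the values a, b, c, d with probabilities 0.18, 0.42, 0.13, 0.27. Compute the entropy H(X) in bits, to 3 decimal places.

H = −Σ pᵢ log₂ pᵢ.
−0.18·log₂(0.18) = 0.4453
−0.42·log₂(0.42) = 0.5256
−0.13·log₂(0.13) = 0.3826
−0.27·log₂(0.27) = 0.5100
Sum ≈ 1.8636 → 1.864 bits.

1.864 bits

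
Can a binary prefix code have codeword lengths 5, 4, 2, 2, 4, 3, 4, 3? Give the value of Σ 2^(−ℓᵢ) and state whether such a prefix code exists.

0.96875; yes

With common denominator 2^5 = 32: Σ 2^(−ℓᵢ) = 1/32 + 2/32 + 8/32 + 8/32 + 2/32 + 4/32 + 2/32 + 4/32 = 31/32 = 0.96875.
Kraft's inequality requires Σ ≤ 1; here Σ = 0.96875 ≤ 1, so such a prefix code exists.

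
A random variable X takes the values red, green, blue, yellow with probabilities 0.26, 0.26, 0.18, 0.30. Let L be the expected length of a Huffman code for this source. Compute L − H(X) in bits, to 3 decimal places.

Entropy H = −Σ p log₂ p ≈ 1.9770 bits.
Huffman merges: 9/50+13/50→11/25; 13/50+3/10→14/25; 11/25+14/25→1. L = 2 ≈ 2.0000.
L − H = 2.0000 − 1.9770 = 0.023 bits.

0.023 bits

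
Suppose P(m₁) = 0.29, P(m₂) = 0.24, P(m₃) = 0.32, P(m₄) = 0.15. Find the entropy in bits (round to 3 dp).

H = −Σ pᵢ log₂ pᵢ.
−0.29·log₂(0.29) = 0.5179
−0.24·log₂(0.24) = 0.4941
−0.32·log₂(0.32) = 0.5260
−0.15·log₂(0.15) = 0.4105
Sum ≈ 1.9486 → 1.949 bits.

1.949 bits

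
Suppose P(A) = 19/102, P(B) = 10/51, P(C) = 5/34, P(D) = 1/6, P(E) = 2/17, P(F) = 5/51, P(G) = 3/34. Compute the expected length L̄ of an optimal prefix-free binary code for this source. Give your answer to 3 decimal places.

2.804 bits/symbol

Repeatedly combine the two least-probable nodes; the expected code length is the sum of the merged weights.
merge 3/34 + 5/51 → 19/102
merge 2/17 + 5/34 → 9/34
merge 1/6 + 19/102 → 6/17
merge 19/102 + 10/51 → 13/34
merge 9/34 + 6/17 → 21/34
merge 13/34 + 21/34 → 1
L = 19/102 + 9/34 + 6/17 + 13/34 + 21/34 + 1 = 143/51 ≈ 2.804 bits/symbol.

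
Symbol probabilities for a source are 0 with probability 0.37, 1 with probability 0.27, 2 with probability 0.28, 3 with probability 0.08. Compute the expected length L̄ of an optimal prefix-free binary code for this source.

Repeatedly combine the two least-probable nodes; the expected code length is the sum of the merged weights.
merge 2/25 + 27/100 → 7/20
merge 7/25 + 7/20 → 63/100
merge 37/100 + 63/100 → 1
L = 7/20 + 63/100 + 1 = 99/50 = 1.98 bits/symbol.

1.98 bits/symbol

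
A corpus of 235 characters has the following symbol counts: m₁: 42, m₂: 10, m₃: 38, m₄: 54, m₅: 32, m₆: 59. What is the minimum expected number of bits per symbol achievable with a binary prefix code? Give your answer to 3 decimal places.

Probabilities are the counts divided by 235.
Repeatedly combine the two least-probable nodes; the expected code length is the sum of the merged weights.
merge 2/47 + 32/235 → 42/235
merge 38/235 + 42/235 → 16/47
merge 42/235 + 54/235 → 96/235
merge 59/235 + 16/47 → 139/235
merge 96/235 + 139/235 → 1
L = 42/235 + 16/47 + 96/235 + 139/235 + 1 = 592/235 ≈ 2.519 bits/symbol.

2.519 bits/symbol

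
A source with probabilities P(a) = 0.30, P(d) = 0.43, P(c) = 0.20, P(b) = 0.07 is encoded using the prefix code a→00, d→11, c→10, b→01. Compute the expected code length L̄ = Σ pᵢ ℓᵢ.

L̄ = Σ pᵢ·ℓᵢ = 0.30·2 + 0.43·2 + 0.20·2 + 0.07·2 = 2 bits/symbol.

2 bits/symbol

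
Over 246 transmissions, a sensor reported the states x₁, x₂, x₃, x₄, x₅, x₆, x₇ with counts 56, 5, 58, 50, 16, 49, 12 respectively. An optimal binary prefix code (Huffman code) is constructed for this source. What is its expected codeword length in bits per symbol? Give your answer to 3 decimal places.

Probabilities are the counts divided by 246.
Repeatedly combine the two least-probable nodes; the expected code length is the sum of the merged weights.
merge 5/246 + 2/41 → 17/246
merge 8/123 + 17/246 → 11/82
merge 11/82 + 49/246 → 1/3
merge 25/123 + 28/123 → 53/123
merge 29/123 + 1/3 → 70/123
merge 53/123 + 70/123 → 1
L = 17/246 + 11/82 + 1/3 + 53/123 + 70/123 + 1 = 104/41 ≈ 2.537 bits/symbol.

2.537 bits/symbol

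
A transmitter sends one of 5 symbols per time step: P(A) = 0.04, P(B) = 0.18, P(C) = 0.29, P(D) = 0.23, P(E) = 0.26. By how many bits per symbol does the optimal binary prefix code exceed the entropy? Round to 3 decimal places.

0.078 bits

Entropy H = −Σ p log₂ p ≈ 2.1419 bits.
Huffman merges: 1/25+9/50→11/50; 11/50+23/100→9/20; 13/50+29/100→11/20; 9/20+11/20→1. L = 111/50 ≈ 2.2200.
L − H = 2.2200 − 2.1419 = 0.078 bits.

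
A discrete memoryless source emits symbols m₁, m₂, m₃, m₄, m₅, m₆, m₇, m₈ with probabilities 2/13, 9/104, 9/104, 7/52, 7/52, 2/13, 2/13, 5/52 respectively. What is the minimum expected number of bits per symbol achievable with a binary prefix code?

3 bits/symbol

Repeatedly combine the two least-probable nodes; the expected code length is the sum of the merged weights.
merge 9/104 + 9/104 → 9/52
merge 5/52 + 7/52 → 3/13
merge 7/52 + 2/13 → 15/52
merge 2/13 + 2/13 → 4/13
merge 9/52 + 3/13 → 21/52
merge 15/52 + 4/13 → 31/52
merge 21/52 + 31/52 → 1
L = 9/52 + 3/13 + 15/52 + 4/13 + 21/52 + 31/52 + 1 = 3 bits/symbol.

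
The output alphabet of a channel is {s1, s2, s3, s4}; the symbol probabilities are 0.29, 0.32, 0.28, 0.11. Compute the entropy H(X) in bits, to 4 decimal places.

H = −Σ pᵢ log₂ pᵢ.
−0.29·log₂(0.29) = 0.5179
−0.32·log₂(0.32) = 0.5260
−0.28·log₂(0.28) = 0.5142
−0.11·log₂(0.11) = 0.3503
Sum ≈ 1.9084 → 1.9084 bits.

1.9084 bits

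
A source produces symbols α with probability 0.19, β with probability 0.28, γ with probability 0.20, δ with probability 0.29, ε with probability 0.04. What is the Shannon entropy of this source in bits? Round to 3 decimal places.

2.137 bits

H = −Σ pᵢ log₂ pᵢ.
−0.19·log₂(0.19) = 0.4552
−0.28·log₂(0.28) = 0.5142
−0.20·log₂(0.20) = 0.4644
−0.29·log₂(0.29) = 0.5179
−0.04·log₂(0.04) = 0.1858
Sum ≈ 2.1375 → 2.137 bits.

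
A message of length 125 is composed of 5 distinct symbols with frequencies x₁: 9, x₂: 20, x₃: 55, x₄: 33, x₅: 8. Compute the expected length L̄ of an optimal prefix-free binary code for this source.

1.992 bits/symbol

Probabilities are the counts divided by 125.
Repeatedly combine the two least-probable nodes; the expected code length is the sum of the merged weights.
merge 8/125 + 9/125 → 17/125
merge 17/125 + 4/25 → 37/125
merge 33/125 + 37/125 → 14/25
merge 11/25 + 14/25 → 1
L = 17/125 + 37/125 + 14/25 + 1 = 249/125 = 1.992 bits/symbol.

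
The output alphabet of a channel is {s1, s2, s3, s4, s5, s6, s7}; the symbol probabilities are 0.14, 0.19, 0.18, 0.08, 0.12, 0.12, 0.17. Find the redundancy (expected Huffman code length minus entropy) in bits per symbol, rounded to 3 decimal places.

Entropy H = −Σ p log₂ p ≈ 2.7579 bits.
Huffman merges: 2/25+3/25→1/5; 3/25+7/50→13/50; 17/100+9/50→7/20; 19/100+1/5→39/100; 13/50+7/20→61/100; 39/100+61/100→1. L = 281/100 ≈ 2.8100.
L − H = 2.8100 − 2.7579 = 0.052 bits.

0.052 bits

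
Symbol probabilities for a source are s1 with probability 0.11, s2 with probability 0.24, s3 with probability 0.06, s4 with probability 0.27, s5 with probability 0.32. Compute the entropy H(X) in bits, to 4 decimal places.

H = −Σ pᵢ log₂ pᵢ.
−0.11·log₂(0.11) = 0.3503
−0.24·log₂(0.24) = 0.4941
−0.06·log₂(0.06) = 0.2435
−0.27·log₂(0.27) = 0.5100
−0.32·log₂(0.32) = 0.5260
Sum ≈ 2.1240 → 2.1240 bits.

2.1240 bits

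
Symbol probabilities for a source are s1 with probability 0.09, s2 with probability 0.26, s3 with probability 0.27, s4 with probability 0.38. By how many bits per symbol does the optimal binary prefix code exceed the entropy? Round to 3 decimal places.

0.112 bits

Entropy H = −Σ p log₂ p ≈ 1.8584 bits.
Huffman merges: 9/100+13/50→7/20; 27/100+7/20→31/50; 19/50+31/50→1. L = 197/100 ≈ 1.9700.
L − H = 1.9700 − 1.8584 = 0.112 bits.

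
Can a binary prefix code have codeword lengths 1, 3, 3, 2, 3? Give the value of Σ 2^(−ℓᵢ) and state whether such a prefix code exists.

With common denominator 2^3 = 8: Σ 2^(−ℓᵢ) = 4/8 + 1/8 + 1/8 + 2/8 + 1/8 = 9/8 = 1.125.
Kraft's inequality requires Σ ≤ 1; here Σ = 1.125 > 1, so no such prefix code exists.

1.125; no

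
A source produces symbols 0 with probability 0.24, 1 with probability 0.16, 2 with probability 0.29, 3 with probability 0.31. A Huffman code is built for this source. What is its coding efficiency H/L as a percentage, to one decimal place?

Entropy H = −Σ p log₂ p ≈ 1.9588 bits.
Huffman merges: 4/25+6/25→2/5; 29/100+31/100→3/5; 2/5+3/5→1. L = 2 ≈ 2.0000.
Efficiency = H/L = 1.9588/2.0000 = 97.9%.

97.9%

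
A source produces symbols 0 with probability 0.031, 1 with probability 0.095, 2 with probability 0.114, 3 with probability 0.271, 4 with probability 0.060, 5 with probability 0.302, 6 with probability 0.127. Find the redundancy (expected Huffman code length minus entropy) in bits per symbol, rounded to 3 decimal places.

Entropy H = −Σ p log₂ p ≈ 2.4889 bits.
Huffman merges: 31/1000+3/50→91/1000; 91/1000+19/200→93/500; 57/500+127/1000→241/1000; 93/500+241/1000→427/1000; 271/1000+151/500→573/1000; 427/1000+573/1000→1. L = 1259/500 ≈ 2.5180.
L − H = 2.5180 − 2.4889 = 0.029 bits.

0.029 bits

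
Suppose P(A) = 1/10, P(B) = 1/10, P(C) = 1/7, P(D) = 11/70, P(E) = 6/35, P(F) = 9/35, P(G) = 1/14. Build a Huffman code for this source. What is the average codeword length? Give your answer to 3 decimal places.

Repeatedly combine the two least-probable nodes; the expected code length is the sum of the merged weights.
merge 1/14 + 1/10 → 6/35
merge 1/10 + 1/7 → 17/70
merge 11/70 + 6/35 → 23/70
merge 6/35 + 17/70 → 29/70
merge 9/35 + 23/70 → 41/70
merge 29/70 + 41/70 → 1
L = 6/35 + 17/70 + 23/70 + 29/70 + 41/70 + 1 = 96/35 ≈ 2.743 bits/symbol.

2.743 bits/symbol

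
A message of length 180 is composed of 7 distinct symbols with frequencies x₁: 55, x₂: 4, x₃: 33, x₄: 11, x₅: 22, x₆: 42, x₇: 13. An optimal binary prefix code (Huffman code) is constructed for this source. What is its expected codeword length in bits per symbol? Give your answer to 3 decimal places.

2.517 bits/symbol

Probabilities are the counts divided by 180.
Repeatedly combine the two least-probable nodes; the expected code length is the sum of the merged weights.
merge 1/45 + 11/180 → 1/12
merge 13/180 + 1/12 → 7/45
merge 11/90 + 7/45 → 5/18
merge 11/60 + 7/30 → 5/12
merge 5/18 + 11/36 → 7/12
merge 5/12 + 7/12 → 1
L = 1/12 + 7/45 + 5/18 + 5/12 + 7/12 + 1 = 151/60 ≈ 2.517 bits/symbol.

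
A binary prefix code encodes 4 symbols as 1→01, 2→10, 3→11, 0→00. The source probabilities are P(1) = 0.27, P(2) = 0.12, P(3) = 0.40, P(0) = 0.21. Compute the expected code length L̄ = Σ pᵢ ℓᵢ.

2 bits/symbol

L̄ = Σ pᵢ·ℓᵢ = 0.27·2 + 0.12·2 + 0.40·2 + 0.21·2 = 2 bits/symbol.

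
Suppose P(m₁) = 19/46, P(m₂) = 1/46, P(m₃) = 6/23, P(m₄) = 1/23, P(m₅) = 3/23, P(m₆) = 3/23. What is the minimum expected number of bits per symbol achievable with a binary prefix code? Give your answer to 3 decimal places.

2.174 bits/symbol

Repeatedly combine the two least-probable nodes; the expected code length is the sum of the merged weights.
merge 1/46 + 1/23 → 3/46
merge 3/46 + 3/23 → 9/46
merge 3/23 + 9/46 → 15/46
merge 6/23 + 15/46 → 27/46
merge 19/46 + 27/46 → 1
L = 3/46 + 9/46 + 15/46 + 27/46 + 1 = 50/23 ≈ 2.174 bits/symbol.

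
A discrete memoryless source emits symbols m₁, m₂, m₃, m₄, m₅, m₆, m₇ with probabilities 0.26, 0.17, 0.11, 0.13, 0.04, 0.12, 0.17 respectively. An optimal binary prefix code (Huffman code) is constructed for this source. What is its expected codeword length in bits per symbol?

2.72 bits/symbol

Repeatedly combine the two least-probable nodes; the expected code length is the sum of the merged weights.
merge 1/25 + 11/100 → 3/20
merge 3/25 + 13/100 → 1/4
merge 3/20 + 17/100 → 8/25
merge 17/100 + 1/4 → 21/50
merge 13/50 + 8/25 → 29/50
merge 21/50 + 29/50 → 1
L = 3/20 + 1/4 + 8/25 + 21/50 + 29/50 + 1 = 68/25 = 2.72 bits/symbol.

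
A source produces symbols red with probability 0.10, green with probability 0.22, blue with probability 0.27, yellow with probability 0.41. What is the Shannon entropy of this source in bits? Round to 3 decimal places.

1.850 bits

H = −Σ pᵢ log₂ pᵢ.
−0.10·log₂(0.10) = 0.3322
−0.22·log₂(0.22) = 0.4806
−0.27·log₂(0.27) = 0.5100
−0.41·log₂(0.41) = 0.5274
Sum ≈ 1.8502 → 1.850 bits.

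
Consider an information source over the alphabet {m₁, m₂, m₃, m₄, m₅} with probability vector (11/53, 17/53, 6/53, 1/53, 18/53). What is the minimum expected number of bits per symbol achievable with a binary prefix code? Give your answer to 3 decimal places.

2.132 bits/symbol

Repeatedly combine the two least-probable nodes; the expected code length is the sum of the merged weights.
merge 1/53 + 6/53 → 7/53
merge 7/53 + 11/53 → 18/53
merge 17/53 + 18/53 → 35/53
merge 18/53 + 35/53 → 1
L = 7/53 + 18/53 + 35/53 + 1 = 113/53 ≈ 2.132 bits/symbol.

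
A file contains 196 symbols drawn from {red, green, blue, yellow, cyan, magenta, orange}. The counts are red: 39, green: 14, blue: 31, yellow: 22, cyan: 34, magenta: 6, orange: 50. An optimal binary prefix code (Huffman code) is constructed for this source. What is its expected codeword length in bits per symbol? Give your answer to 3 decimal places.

Probabilities are the counts divided by 196.
Repeatedly combine the two least-probable nodes; the expected code length is the sum of the merged weights.
merge 3/98 + 1/14 → 5/49
merge 5/49 + 11/98 → 3/14
merge 31/196 + 17/98 → 65/196
merge 39/196 + 3/14 → 81/196
merge 25/98 + 65/196 → 115/196
merge 81/196 + 115/196 → 1
L = 5/49 + 3/14 + 65/196 + 81/196 + 115/196 + 1 = 519/196 ≈ 2.648 bits/symbol.

2.648 bits/symbol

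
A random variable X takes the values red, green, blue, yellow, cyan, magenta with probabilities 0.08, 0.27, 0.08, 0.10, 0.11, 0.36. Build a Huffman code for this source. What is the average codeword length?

2.37 bits/symbol

Repeatedly combine the two least-probable nodes; the expected code length is the sum of the merged weights.
merge 2/25 + 2/25 → 4/25
merge 1/10 + 11/100 → 21/100
merge 4/25 + 21/100 → 37/100
merge 27/100 + 9/25 → 63/100
merge 37/100 + 63/100 → 1
L = 4/25 + 21/100 + 37/100 + 63/100 + 1 = 237/100 = 2.37 bits/symbol.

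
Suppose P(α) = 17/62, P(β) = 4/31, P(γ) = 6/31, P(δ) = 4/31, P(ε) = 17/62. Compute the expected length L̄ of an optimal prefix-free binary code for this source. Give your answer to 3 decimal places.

Repeatedly combine the two least-probable nodes; the expected code length is the sum of the merged weights.
merge 4/31 + 4/31 → 8/31
merge 6/31 + 8/31 → 14/31
merge 17/62 + 17/62 → 17/31
merge 14/31 + 17/31 → 1
L = 8/31 + 14/31 + 17/31 + 1 = 70/31 ≈ 2.258 bits/symbol.

2.258 bits/symbol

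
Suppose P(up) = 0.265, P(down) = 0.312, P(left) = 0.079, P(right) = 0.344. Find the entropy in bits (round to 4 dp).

1.8509 bits

H = −Σ pᵢ log₂ pᵢ.
−0.265·log₂(0.265) = 0.5077
−0.312·log₂(0.312) = 0.5243
−0.079·log₂(0.079) = 0.2893
−0.344·log₂(0.344) = 0.5296
Sum ≈ 1.8509 → 1.8509 bits.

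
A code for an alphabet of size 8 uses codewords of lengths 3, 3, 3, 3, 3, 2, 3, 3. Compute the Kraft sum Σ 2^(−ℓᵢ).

1.125

With common denominator 2^3 = 8: Σ 2^(−ℓᵢ) = 1/8 + 1/8 + 1/8 + 1/8 + 1/8 + 2/8 + 1/8 + 1/8 = 9/8 = 1.125.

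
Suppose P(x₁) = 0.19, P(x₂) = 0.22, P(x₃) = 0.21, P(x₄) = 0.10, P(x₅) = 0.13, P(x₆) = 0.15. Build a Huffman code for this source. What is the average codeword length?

2.57 bits/symbol

Repeatedly combine the two least-probable nodes; the expected code length is the sum of the merged weights.
merge 1/10 + 13/100 → 23/100
merge 3/20 + 19/100 → 17/50
merge 21/100 + 11/50 → 43/100
merge 23/100 + 17/50 → 57/100
merge 43/100 + 57/100 → 1
L = 23/100 + 17/50 + 43/100 + 57/100 + 1 = 257/100 = 2.57 bits/symbol.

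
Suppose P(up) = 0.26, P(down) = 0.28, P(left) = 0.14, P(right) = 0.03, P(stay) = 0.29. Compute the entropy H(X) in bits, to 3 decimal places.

H = −Σ pᵢ log₂ pᵢ.
−0.26·log₂(0.26) = 0.5053
−0.28·log₂(0.28) = 0.5142
−0.14·log₂(0.14) = 0.3971
−0.03·log₂(0.03) = 0.1518
−0.29·log₂(0.29) = 0.5179
Sum ≈ 2.0863 → 2.086 bits.

2.086 bits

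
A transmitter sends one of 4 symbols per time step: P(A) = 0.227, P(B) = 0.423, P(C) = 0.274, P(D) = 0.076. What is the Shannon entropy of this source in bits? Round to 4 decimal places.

H = −Σ pᵢ log₂ pᵢ.
−0.227·log₂(0.227) = 0.4856
−0.423·log₂(0.423) = 0.5251
−0.274·log₂(0.274) = 0.5118
−0.076·log₂(0.076) = 0.2826
Sum ≈ 1.8050 → 1.8050 bits.

1.8050 bits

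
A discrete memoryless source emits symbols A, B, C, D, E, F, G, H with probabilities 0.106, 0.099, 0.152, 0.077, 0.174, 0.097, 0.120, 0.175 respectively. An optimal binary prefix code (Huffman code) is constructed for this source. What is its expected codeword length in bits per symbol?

2.999 bits/symbol

Repeatedly combine the two least-probable nodes; the expected code length is the sum of the merged weights.
merge 77/1000 + 97/1000 → 87/500
merge 99/1000 + 53/500 → 41/200
merge 3/25 + 19/125 → 34/125
merge 87/500 + 87/500 → 87/250
merge 7/40 + 41/200 → 19/50
merge 34/125 + 87/250 → 31/50
merge 19/50 + 31/50 → 1
L = 87/500 + 41/200 + 34/125 + 87/250 + 19/50 + 31/50 + 1 = 2999/1000 = 2.999 bits/symbol.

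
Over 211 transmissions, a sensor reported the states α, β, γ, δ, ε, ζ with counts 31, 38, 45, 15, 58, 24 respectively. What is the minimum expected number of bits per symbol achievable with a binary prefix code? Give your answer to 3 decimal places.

Probabilities are the counts divided by 211.
Repeatedly combine the two least-probable nodes; the expected code length is the sum of the merged weights.
merge 15/211 + 24/211 → 39/211
merge 31/211 + 38/211 → 69/211
merge 39/211 + 45/211 → 84/211
merge 58/211 + 69/211 → 127/211
merge 84/211 + 127/211 → 1
L = 39/211 + 69/211 + 84/211 + 127/211 + 1 = 530/211 ≈ 2.512 bits/symbol.

2.512 bits/symbol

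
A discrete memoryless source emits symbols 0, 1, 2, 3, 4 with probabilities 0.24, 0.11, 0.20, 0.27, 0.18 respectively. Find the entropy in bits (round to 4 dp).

H = −Σ pᵢ log₂ pᵢ.
−0.24·log₂(0.24) = 0.4941
−0.11·log₂(0.11) = 0.3503
−0.20·log₂(0.20) = 0.4644
−0.27·log₂(0.27) = 0.5100
−0.18·log₂(0.18) = 0.4453
Sum ≈ 2.2641 → 2.2641 bits.

2.2641 bits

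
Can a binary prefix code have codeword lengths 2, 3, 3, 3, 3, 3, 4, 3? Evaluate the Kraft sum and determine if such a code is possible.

1.0625; no

With common denominator 2^4 = 16: Σ 2^(−ℓᵢ) = 4/16 + 2/16 + 2/16 + 2/16 + 2/16 + 2/16 + 1/16 + 2/16 = 17/16 = 1.0625.
Kraft's inequality requires Σ ≤ 1; here Σ = 1.0625 > 1, so no such prefix code exists.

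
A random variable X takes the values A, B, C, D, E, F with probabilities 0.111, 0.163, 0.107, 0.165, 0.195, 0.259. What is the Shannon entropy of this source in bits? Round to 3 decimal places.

H = −Σ pᵢ log₂ pᵢ.
−0.111·log₂(0.111) = 0.3520
−0.163·log₂(0.163) = 0.4266
−0.107·log₂(0.107) = 0.3450
−0.165·log₂(0.165) = 0.4289
−0.195·log₂(0.195) = 0.4599
−0.259·log₂(0.259) = 0.5048
Sum ≈ 2.5172 → 2.517 bits.

2.517 bits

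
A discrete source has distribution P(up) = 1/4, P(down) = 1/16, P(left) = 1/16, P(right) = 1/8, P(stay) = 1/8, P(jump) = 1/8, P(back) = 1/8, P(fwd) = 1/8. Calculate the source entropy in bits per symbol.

Each probability is a power of 1/2, so log₂(1/p) is an integer.
H = Σ p·log₂(1/p) = 1/4·2 + 1/16·4 + 1/16·4 + 1/8·3 + 1/8·3 + 1/8·3 + 1/8·3 + 1/8·3 = 2.875 bits.

2.875 bits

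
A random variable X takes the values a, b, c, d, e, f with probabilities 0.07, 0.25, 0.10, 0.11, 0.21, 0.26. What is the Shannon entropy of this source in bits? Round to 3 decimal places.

H = −Σ pᵢ log₂ pᵢ.
−0.07·log₂(0.07) = 0.2686
−0.25·log₂(0.25) = 0.5000
−0.10·log₂(0.10) = 0.3322
−0.11·log₂(0.11) = 0.3503
−0.21·log₂(0.21) = 0.4728
−0.26·log₂(0.26) = 0.5053
Sum ≈ 2.4291 → 2.429 bits.

2.429 bits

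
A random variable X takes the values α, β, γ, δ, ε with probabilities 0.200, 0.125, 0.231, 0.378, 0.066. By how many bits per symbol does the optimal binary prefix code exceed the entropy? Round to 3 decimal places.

Entropy H = −Σ p log₂ p ≈ 2.1171 bits.
Huffman merges: 33/500+1/8→191/1000; 191/1000+1/5→391/1000; 231/1000+189/500→609/1000; 391/1000+609/1000→1. L = 2191/1000 ≈ 2.1910.
L − H = 2.1910 − 2.1171 = 0.074 bits.

0.074 bits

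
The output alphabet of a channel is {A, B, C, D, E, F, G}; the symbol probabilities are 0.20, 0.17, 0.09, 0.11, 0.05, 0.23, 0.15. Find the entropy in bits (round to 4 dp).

H = −Σ pᵢ log₂ pᵢ.
−0.20·log₂(0.20) = 0.4644
−0.17·log₂(0.17) = 0.4346
−0.09·log₂(0.09) = 0.3127
−0.11·log₂(0.11) = 0.3503
−0.05·log₂(0.05) = 0.2161
−0.23·log₂(0.23) = 0.4877
−0.15·log₂(0.15) = 0.4105
Sum ≈ 2.6762 → 2.6762 bits.

2.6762 bits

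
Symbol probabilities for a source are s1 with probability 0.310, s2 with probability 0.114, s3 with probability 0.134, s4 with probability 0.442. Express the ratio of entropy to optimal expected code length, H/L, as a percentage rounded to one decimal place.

99.1%

Entropy H = −Σ p log₂ p ≈ 1.7901 bits.
Huffman merges: 57/500+67/500→31/125; 31/125+31/100→279/500; 221/500+279/500→1. L = 903/500 ≈ 1.8060.
Efficiency = H/L = 1.7901/1.8060 = 99.1%.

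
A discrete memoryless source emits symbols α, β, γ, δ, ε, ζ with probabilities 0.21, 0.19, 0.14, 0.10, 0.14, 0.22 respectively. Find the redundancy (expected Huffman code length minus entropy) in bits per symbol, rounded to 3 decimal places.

Entropy H = −Σ p log₂ p ≈ 2.5350 bits.
Huffman merges: 1/10+7/50→6/25; 7/50+19/100→33/100; 21/100+11/50→43/100; 6/25+33/100→57/100; 43/100+57/100→1. L = 257/100 ≈ 2.5700.
L − H = 2.5700 − 2.5350 = 0.035 bits.

0.035 bits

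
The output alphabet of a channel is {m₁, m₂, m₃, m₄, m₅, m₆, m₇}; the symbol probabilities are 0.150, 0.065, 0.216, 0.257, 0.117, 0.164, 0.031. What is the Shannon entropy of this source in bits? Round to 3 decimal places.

H = −Σ pᵢ log₂ pᵢ.
−0.150·log₂(0.150) = 0.4105
−0.065·log₂(0.065) = 0.2563
−0.216·log₂(0.216) = 0.4776
−0.257·log₂(0.257) = 0.5038
−0.117·log₂(0.117) = 0.3622
−0.164·log₂(0.164) = 0.4278
−0.031·log₂(0.031) = 0.1554
Sum ≈ 2.5935 → 2.593 bits.

2.593 bits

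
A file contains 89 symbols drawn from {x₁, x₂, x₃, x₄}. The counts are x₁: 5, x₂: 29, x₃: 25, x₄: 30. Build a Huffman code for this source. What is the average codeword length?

2 bits/symbol

Probabilities are the counts divided by 89.
Repeatedly combine the two least-probable nodes; the expected code length is the sum of the merged weights.
merge 5/89 + 25/89 → 30/89
merge 29/89 + 30/89 → 59/89
merge 30/89 + 59/89 → 1
L = 30/89 + 59/89 + 1 = 2 bits/symbol.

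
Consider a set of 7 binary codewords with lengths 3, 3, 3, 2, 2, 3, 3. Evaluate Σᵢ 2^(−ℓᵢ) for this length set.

With common denominator 2^3 = 8: Σ 2^(−ℓᵢ) = 1/8 + 1/8 + 1/8 + 2/8 + 2/8 + 1/8 + 1/8 = 9/8 = 1.125.

1.125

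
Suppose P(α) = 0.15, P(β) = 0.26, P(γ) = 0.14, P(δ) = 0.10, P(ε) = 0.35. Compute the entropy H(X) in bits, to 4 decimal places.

2.1752 bits

H = −Σ pᵢ log₂ pᵢ.
−0.15·log₂(0.15) = 0.4105
−0.26·log₂(0.26) = 0.5053
−0.14·log₂(0.14) = 0.3971
−0.10·log₂(0.10) = 0.3322
−0.35·log₂(0.35) = 0.5301
Sum ≈ 2.1752 → 2.1752 bits.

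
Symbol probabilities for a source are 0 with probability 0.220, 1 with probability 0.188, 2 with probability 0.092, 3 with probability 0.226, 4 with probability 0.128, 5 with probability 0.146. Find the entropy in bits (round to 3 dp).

2.520 bits

H = −Σ pᵢ log₂ pᵢ.
−0.220·log₂(0.220) = 0.4806
−0.188·log₂(0.188) = 0.4533
−0.092·log₂(0.092) = 0.3167
−0.226·log₂(0.226) = 0.4849
−0.128·log₂(0.128) = 0.3796
−0.146·log₂(0.146) = 0.4053
Sum ≈ 2.5204 → 2.520 bits.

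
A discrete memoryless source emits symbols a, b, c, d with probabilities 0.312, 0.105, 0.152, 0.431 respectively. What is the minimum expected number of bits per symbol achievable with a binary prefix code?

Repeatedly combine the two least-probable nodes; the expected code length is the sum of the merged weights.
merge 21/200 + 19/125 → 257/1000
merge 257/1000 + 39/125 → 569/1000
merge 431/1000 + 569/1000 → 1
L = 257/1000 + 569/1000 + 1 = 913/500 = 1.826 bits/symbol.

1.826 bits/symbol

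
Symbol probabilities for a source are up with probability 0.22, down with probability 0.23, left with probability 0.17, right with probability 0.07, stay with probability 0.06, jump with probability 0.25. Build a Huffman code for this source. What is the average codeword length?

2.43 bits/symbol

Repeatedly combine the two least-probable nodes; the expected code length is the sum of the merged weights.
merge 3/50 + 7/100 → 13/100
merge 13/100 + 17/100 → 3/10
merge 11/50 + 23/100 → 9/20
merge 1/4 + 3/10 → 11/20
merge 9/20 + 11/20 → 1
L = 13/100 + 3/10 + 9/20 + 11/20 + 1 = 243/100 = 2.43 bits/symbol.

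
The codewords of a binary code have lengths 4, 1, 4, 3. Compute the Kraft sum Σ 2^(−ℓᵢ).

0.75

With common denominator 2^4 = 16: Σ 2^(−ℓᵢ) = 1/16 + 8/16 + 1/16 + 2/16 = 12/16 = 0.75.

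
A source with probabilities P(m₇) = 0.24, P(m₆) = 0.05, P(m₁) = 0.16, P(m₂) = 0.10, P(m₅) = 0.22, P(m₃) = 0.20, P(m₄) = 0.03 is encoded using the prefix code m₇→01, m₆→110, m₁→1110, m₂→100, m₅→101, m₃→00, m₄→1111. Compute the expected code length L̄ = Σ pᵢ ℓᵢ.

2.75 bits/symbol

L̄ = Σ pᵢ·ℓᵢ = 0.24·2 + 0.05·3 + 0.16·4 + 0.10·3 + 0.22·3 + 0.20·2 + 0.03·4 = 2.75 bits/symbol.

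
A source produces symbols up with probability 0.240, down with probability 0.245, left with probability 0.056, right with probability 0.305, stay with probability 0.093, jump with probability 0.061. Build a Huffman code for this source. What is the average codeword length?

2.327 bits/symbol

Repeatedly combine the two least-probable nodes; the expected code length is the sum of the merged weights.
merge 7/125 + 61/1000 → 117/1000
merge 93/1000 + 117/1000 → 21/100
merge 21/100 + 6/25 → 9/20
merge 49/200 + 61/200 → 11/20
merge 9/20 + 11/20 → 1
L = 117/1000 + 21/100 + 9/20 + 11/20 + 1 = 2327/1000 = 2.327 bits/symbol.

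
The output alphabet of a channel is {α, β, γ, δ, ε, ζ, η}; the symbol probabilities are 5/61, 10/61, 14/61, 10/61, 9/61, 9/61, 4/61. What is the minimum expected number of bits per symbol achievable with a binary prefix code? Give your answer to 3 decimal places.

Repeatedly combine the two least-probable nodes; the expected code length is the sum of the merged weights.
merge 4/61 + 5/61 → 9/61
merge 9/61 + 9/61 → 18/61
merge 9/61 + 10/61 → 19/61
merge 10/61 + 14/61 → 24/61
merge 18/61 + 19/61 → 37/61
merge 24/61 + 37/61 → 1
L = 9/61 + 18/61 + 19/61 + 24/61 + 37/61 + 1 = 168/61 ≈ 2.754 bits/symbol.

2.754 bits/symbol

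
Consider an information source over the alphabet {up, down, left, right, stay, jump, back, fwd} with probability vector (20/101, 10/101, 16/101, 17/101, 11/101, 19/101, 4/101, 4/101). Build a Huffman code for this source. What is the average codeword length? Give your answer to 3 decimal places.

2.871 bits/symbol

Repeatedly combine the two least-probable nodes; the expected code length is the sum of the merged weights.
merge 4/101 + 4/101 → 8/101
merge 8/101 + 10/101 → 18/101
merge 11/101 + 16/101 → 27/101
merge 17/101 + 18/101 → 35/101
merge 19/101 + 20/101 → 39/101
merge 27/101 + 35/101 → 62/101
merge 39/101 + 62/101 → 1
L = 8/101 + 18/101 + 27/101 + 35/101 + 39/101 + 62/101 + 1 = 290/101 ≈ 2.871 bits/symbol.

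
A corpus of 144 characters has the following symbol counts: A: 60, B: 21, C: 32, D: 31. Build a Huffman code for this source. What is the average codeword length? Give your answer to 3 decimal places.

Probabilities are the counts divided by 144.
Repeatedly combine the two least-probable nodes; the expected code length is the sum of the merged weights.
merge 7/48 + 31/144 → 13/36
merge 2/9 + 13/36 → 7/12
merge 5/12 + 7/12 → 1
L = 13/36 + 7/12 + 1 = 35/18 ≈ 1.944 bits/symbol.

1.944 bits/symbol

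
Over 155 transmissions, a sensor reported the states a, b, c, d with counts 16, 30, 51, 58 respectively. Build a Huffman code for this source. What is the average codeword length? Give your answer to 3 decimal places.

1.923 bits/symbol

Probabilities are the counts divided by 155.
Repeatedly combine the two least-probable nodes; the expected code length is the sum of the merged weights.
merge 16/155 + 6/31 → 46/155
merge 46/155 + 51/155 → 97/155
merge 58/155 + 97/155 → 1
L = 46/155 + 97/155 + 1 = 298/155 ≈ 1.923 bits/symbol.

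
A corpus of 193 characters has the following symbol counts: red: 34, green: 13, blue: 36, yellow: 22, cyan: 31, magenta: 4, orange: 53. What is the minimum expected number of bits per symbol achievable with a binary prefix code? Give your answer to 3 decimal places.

2.627 bits/symbol

Probabilities are the counts divided by 193.
Repeatedly combine the two least-probable nodes; the expected code length is the sum of the merged weights.
merge 4/193 + 13/193 → 17/193
merge 17/193 + 22/193 → 39/193
merge 31/193 + 34/193 → 65/193
merge 36/193 + 39/193 → 75/193
merge 53/193 + 65/193 → 118/193
merge 75/193 + 118/193 → 1
L = 17/193 + 39/193 + 65/193 + 75/193 + 118/193 + 1 = 507/193 ≈ 2.627 bits/symbol.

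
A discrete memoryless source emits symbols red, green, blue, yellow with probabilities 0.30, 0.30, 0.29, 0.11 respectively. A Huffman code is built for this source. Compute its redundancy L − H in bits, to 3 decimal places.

Entropy H = −Σ p log₂ p ≈ 1.9104 bits.
Huffman merges: 11/100+29/100→2/5; 3/10+3/10→3/5; 2/5+3/5→1. L = 2 ≈ 2.0000.
L − H = 2.0000 − 1.9104 = 0.090 bits.

0.090 bits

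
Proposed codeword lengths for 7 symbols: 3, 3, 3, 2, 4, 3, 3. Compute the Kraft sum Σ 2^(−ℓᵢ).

With common denominator 2^4 = 16: Σ 2^(−ℓᵢ) = 2/16 + 2/16 + 2/16 + 4/16 + 1/16 + 2/16 + 2/16 = 15/16 = 0.9375.

0.9375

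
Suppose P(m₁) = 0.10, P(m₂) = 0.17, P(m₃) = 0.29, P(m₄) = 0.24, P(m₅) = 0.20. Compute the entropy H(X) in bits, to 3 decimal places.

H = −Σ pᵢ log₂ pᵢ.
−0.10·log₂(0.10) = 0.3322
−0.17·log₂(0.17) = 0.4346
−0.29·log₂(0.29) = 0.5179
−0.24·log₂(0.24) = 0.4941
−0.20·log₂(0.20) = 0.4644
Sum ≈ 2.2432 → 2.243 bits.

2.243 bits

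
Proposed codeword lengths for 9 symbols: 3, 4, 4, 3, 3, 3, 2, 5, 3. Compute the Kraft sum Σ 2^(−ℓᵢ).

With common denominator 2^5 = 32: Σ 2^(−ℓᵢ) = 4/32 + 2/32 + 2/32 + 4/32 + 4/32 + 4/32 + 8/32 + 1/32 + 4/32 = 33/32 = 1.03125.

1.03125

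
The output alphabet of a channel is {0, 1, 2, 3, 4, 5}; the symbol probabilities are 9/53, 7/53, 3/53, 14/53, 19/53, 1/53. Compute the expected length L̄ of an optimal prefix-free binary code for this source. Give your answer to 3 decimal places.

2.283 bits/symbol

Repeatedly combine the two least-probable nodes; the expected code length is the sum of the merged weights.
merge 1/53 + 3/53 → 4/53
merge 4/53 + 7/53 → 11/53
merge 9/53 + 11/53 → 20/53
merge 14/53 + 19/53 → 33/53
merge 20/53 + 33/53 → 1
L = 4/53 + 11/53 + 20/53 + 33/53 + 1 = 121/53 ≈ 2.283 bits/symbol.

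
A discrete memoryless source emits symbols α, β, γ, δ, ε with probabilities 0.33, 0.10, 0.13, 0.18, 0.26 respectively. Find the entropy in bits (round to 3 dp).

H = −Σ pᵢ log₂ pᵢ.
−0.33·log₂(0.33) = 0.5278
−0.10·log₂(0.10) = 0.3322
−0.13·log₂(0.13) = 0.3826
−0.18·log₂(0.18) = 0.4453
−0.26·log₂(0.26) = 0.5053
Sum ≈ 2.1933 → 2.193 bits.

2.193 bits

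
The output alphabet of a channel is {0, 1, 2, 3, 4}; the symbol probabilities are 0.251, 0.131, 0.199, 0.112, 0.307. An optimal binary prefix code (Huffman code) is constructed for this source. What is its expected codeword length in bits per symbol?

2.243 bits/symbol

Repeatedly combine the two least-probable nodes; the expected code length is the sum of the merged weights.
merge 14/125 + 131/1000 → 243/1000
merge 199/1000 + 243/1000 → 221/500
merge 251/1000 + 307/1000 → 279/500
merge 221/500 + 279/500 → 1
L = 243/1000 + 221/500 + 279/500 + 1 = 2243/1000 = 2.243 bits/symbol.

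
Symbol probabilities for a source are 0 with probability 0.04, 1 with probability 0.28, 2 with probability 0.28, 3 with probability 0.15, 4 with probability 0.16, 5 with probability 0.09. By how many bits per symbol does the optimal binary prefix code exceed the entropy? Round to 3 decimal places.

Entropy H = −Σ p log₂ p ≈ 2.3604 bits.
Huffman merges: 1/25+9/100→13/100; 13/100+3/20→7/25; 4/25+7/25→11/25; 7/25+7/25→14/25; 11/25+14/25→1. L = 241/100 ≈ 2.4100.
L − H = 2.4100 − 2.3604 = 0.050 bits.

0.050 bits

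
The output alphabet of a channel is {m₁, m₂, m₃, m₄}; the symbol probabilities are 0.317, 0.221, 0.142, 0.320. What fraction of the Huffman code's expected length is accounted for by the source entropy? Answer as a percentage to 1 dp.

Entropy H = −Σ p log₂ p ≈ 1.9326 bits.
Huffman merges: 71/500+221/1000→363/1000; 317/1000+8/25→637/1000; 363/1000+637/1000→1. L = 2 ≈ 2.0000.
Efficiency = H/L = 1.9326/2.0000 = 96.6%.

96.6%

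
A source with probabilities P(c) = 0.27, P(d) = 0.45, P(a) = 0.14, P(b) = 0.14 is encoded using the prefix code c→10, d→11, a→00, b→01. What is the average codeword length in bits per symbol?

2 bits/symbol

L̄ = Σ pᵢ·ℓᵢ = 0.27·2 + 0.45·2 + 0.14·2 + 0.14·2 = 2 bits/symbol.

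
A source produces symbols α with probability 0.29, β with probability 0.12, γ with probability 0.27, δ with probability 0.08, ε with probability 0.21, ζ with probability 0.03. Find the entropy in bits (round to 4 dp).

H = −Σ pᵢ log₂ pᵢ.
−0.29·log₂(0.29) = 0.5179
−0.12·log₂(0.12) = 0.3671
−0.27·log₂(0.27) = 0.5100
−0.08·log₂(0.08) = 0.2915
−0.21·log₂(0.21) = 0.4728
−0.03·log₂(0.03) = 0.1518
Sum ≈ 2.3111 → 2.3111 bits.

2.3111 bits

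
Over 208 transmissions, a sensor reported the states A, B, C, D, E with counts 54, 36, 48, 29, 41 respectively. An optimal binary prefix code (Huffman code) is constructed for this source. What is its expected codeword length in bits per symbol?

2.3125 bits/symbol

Probabilities are the counts divided by 208.
Repeatedly combine the two least-probable nodes; the expected code length is the sum of the merged weights.
merge 29/208 + 9/52 → 5/16
merge 41/208 + 3/13 → 89/208
merge 27/104 + 5/16 → 119/208
merge 89/208 + 119/208 → 1
L = 5/16 + 89/208 + 119/208 + 1 = 37/16 = 2.3125 bits/symbol.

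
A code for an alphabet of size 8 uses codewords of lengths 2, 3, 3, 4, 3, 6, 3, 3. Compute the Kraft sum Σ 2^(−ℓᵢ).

0.953125

With common denominator 2^6 = 64: Σ 2^(−ℓᵢ) = 16/64 + 8/64 + 8/64 + 4/64 + 8/64 + 1/64 + 8/64 + 8/64 = 61/64 = 0.953125.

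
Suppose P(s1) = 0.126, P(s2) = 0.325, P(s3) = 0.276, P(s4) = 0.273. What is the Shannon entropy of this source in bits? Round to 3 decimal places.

H = −Σ pᵢ log₂ pᵢ.
−0.126·log₂(0.126) = 0.3766
−0.325·log₂(0.325) = 0.5270
−0.276·log₂(0.276) = 0.5126
−0.273·log₂(0.273) = 0.5113
Sum ≈ 1.9275 → 1.927 bits.

1.927 bits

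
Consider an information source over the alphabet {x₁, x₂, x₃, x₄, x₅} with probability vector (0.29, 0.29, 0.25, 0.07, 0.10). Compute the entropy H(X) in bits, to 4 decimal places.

H = −Σ pᵢ log₂ pᵢ.
−0.29·log₂(0.29) = 0.5179
−0.29·log₂(0.29) = 0.5179
−0.25·log₂(0.25) = 0.5000
−0.07·log₂(0.07) = 0.2686
−0.10·log₂(0.10) = 0.3322
Sum ≈ 2.1366 → 2.1366 bits.

2.1366 bits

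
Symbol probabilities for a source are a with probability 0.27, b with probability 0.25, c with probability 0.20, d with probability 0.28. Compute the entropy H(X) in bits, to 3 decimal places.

1.989 bits

H = −Σ pᵢ log₂ pᵢ.
−0.27·log₂(0.27) = 0.5100
−0.25·log₂(0.25) = 0.5000
−0.20·log₂(0.20) = 0.4644
−0.28·log₂(0.28) = 0.5142
Sum ≈ 1.9886 → 1.989 bits.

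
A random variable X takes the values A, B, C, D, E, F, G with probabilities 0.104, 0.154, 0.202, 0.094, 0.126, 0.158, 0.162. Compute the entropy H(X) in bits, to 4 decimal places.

2.7646 bits

H = −Σ pᵢ log₂ pᵢ.
−0.104·log₂(0.104) = 0.3396
−0.154·log₂(0.154) = 0.4156
−0.202·log₂(0.202) = 0.4661
−0.094·log₂(0.094) = 0.3207
−0.126·log₂(0.126) = 0.3766
−0.158·log₂(0.158) = 0.4206
−0.162·log₂(0.162) = 0.4254
Sum ≈ 2.7646 → 2.7646 bits.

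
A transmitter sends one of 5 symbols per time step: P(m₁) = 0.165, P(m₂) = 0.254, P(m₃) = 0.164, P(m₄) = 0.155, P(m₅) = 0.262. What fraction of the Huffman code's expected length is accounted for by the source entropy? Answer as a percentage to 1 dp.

98.4%

Entropy H = −Σ p log₂ p ≈ 2.2820 bits.
Huffman merges: 31/200+41/250→319/1000; 33/200+127/500→419/1000; 131/500+319/1000→581/1000; 419/1000+581/1000→1. L = 2319/1000 ≈ 2.3190.
Efficiency = H/L = 2.2820/2.3190 = 98.4%.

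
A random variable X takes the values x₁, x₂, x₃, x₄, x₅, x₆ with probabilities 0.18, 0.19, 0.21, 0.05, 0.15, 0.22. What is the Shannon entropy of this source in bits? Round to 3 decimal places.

H = −Σ pᵢ log₂ pᵢ.
−0.18·log₂(0.18) = 0.4453
−0.19·log₂(0.19) = 0.4552
−0.21·log₂(0.21) = 0.4728
−0.05·log₂(0.05) = 0.2161
−0.15·log₂(0.15) = 0.4105
−0.22·log₂(0.22) = 0.4806
Sum ≈ 2.4806 → 2.481 bits.

2.481 bits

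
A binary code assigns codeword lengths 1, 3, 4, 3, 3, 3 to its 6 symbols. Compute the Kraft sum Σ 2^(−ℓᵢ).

With common denominator 2^4 = 16: Σ 2^(−ℓᵢ) = 8/16 + 2/16 + 1/16 + 2/16 + 2/16 + 2/16 = 17/16 = 1.0625.

1.0625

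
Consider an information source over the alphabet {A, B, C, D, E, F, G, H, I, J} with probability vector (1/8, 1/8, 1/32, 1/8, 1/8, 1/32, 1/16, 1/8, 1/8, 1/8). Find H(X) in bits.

3.1875 bits

Each probability is a power of 1/2, so log₂(1/p) is an integer.
H = Σ p·log₂(1/p) = 1/8·3 + 1/8·3 + 1/32·5 + 1/8·3 + 1/8·3 + 1/32·5 + 1/16·4 + 1/8·3 + 1/8·3 + 1/8·3 = 3.1875 bits.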